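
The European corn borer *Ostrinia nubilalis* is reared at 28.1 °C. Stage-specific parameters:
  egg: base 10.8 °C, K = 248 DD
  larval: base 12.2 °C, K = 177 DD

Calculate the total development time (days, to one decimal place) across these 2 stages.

25.5 days

egg: 248 / (28.1 − 10.8) = 248 / 17.3 = 14.335 d.
larval: 177 / (28.1 − 12.2) = 177 / 15.9 = 11.132 d.
Sum = 25.467 ≈ 25.5 days.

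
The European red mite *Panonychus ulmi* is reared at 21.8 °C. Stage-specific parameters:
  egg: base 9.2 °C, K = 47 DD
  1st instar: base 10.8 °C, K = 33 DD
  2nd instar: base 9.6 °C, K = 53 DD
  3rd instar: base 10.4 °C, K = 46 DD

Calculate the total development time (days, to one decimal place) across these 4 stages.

15.1 days

egg: 47 / (21.8 − 9.2) = 47 / 12.6 = 3.730 d.
1st instar: 33 / (21.8 − 10.8) = 33 / 11.0 = 3.000 d.
2nd instar: 53 / (21.8 − 9.6) = 53 / 12.2 = 4.344 d.
3rd instar: 46 / (21.8 − 10.4) = 46 / 11.4 = 4.035 d.
Sum = 15.110 ≈ 15.1 days.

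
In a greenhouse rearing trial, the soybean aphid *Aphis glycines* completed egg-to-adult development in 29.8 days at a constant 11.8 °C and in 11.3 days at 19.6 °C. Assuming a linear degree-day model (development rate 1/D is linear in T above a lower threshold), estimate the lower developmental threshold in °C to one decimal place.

7.0 °C

Equal thermal constants: D₁(T₁ − T_b) = D₂(T₂ − T_b).
29.8·(11.8 − T_b) = 11.3·(19.6 − T_b)
T_b = (29.8·11.8 − 11.3·19.6) / (29.8 − 11.3) = 130.16 / 18.5 = 7.036 °C ≈ 7.0 °C.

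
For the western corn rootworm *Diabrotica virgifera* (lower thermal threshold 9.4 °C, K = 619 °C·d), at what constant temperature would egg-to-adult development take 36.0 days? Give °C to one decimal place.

26.6 °C

Required daily accumulation = 619 / 36.0 = 17.194 DD/day.
T = T_base + 17.194 = 9.4 + 17.194 = 26.594 ≈ 26.6 °C.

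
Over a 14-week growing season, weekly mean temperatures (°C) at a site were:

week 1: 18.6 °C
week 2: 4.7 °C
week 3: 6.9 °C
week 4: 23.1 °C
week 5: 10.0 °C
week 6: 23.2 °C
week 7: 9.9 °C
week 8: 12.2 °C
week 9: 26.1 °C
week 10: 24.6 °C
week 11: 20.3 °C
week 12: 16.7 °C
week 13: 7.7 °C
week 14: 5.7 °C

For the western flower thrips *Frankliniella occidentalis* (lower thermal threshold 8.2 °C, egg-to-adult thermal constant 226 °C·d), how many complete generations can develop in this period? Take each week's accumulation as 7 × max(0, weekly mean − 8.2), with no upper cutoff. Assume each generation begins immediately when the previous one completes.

3 generations

Weekly DD (7 × max(0, T̄ − 8.2)): 72.8, 0.0, 0.0, 104.3, 12.6, 105.0, 11.9, 28.0, 125.3, 114.8, 84.7, 59.5, 0.0, 0.0.
Season total = 718.9 DD.
Complete generations = ⌊718.9 / 226⌋ = 3.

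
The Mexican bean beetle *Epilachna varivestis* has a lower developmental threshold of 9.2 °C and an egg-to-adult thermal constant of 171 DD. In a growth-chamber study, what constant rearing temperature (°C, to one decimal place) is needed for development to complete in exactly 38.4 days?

13.7 °C

Required daily accumulation = 171 / 38.4 = 4.453 DD/day.
T = T_base + 4.453 = 9.2 + 4.453 = 13.653 ≈ 13.7 °C.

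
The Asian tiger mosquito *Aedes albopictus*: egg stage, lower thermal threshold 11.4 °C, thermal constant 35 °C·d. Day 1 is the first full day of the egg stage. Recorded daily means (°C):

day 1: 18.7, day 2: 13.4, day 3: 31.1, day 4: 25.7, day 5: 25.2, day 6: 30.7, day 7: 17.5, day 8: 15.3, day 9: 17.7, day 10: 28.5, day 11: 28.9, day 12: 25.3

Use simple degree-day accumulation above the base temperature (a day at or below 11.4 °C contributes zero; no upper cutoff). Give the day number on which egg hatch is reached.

day 4

Daily DD above 11.4 °C: 7.3, 2.0, 19.7, 14.3, 13.8, 19.3, 6.1, 3.9, 6.3, 17.1, 17.5, 13.9.
Cumulative: 7.3, 9.3, 29.0, 43.3, 57.1, 76.4, 82.5, 86.4, 92.7, 109.8, 127.3, 141.2.
The total first reaches 35 DD on day 4.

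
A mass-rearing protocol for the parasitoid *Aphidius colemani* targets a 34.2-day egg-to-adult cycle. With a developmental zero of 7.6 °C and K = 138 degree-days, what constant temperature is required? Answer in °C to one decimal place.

11.6 °C

Required daily accumulation = 138 / 34.2 = 4.035 DD/day.
T = T_base + 4.035 = 7.6 + 4.035 = 11.635 ≈ 11.6 °C.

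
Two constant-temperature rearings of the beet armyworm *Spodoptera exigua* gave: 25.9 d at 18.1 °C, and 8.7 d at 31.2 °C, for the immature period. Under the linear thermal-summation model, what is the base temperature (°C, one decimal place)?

11.5 °C

Linear rate model ⇒ the product D·(T − T_b) is constant across temperatures.
25.9·(18.1 − T_b) = 8.7·(31.2 − T_b)
T_b = (25.9·18.1 − 8.7·31.2) / (25.9 − 8.7) = 197.35 / 17.2 = 11.474 °C ≈ 11.5 °C.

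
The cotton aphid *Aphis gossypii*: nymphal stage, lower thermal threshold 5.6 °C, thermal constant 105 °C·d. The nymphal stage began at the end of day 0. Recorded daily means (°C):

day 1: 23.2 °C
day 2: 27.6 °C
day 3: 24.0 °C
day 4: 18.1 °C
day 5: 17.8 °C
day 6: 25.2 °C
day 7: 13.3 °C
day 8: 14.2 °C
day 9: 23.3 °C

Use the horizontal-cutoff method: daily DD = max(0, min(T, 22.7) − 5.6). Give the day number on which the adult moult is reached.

Daily DD above 5.6 °C (capped at 17.1): 17.1, 17.1, 17.1, 12.5, 12.2, 17.1, 7.7, 8.6, 17.1.
Cumulative: 17.1, 34.2, 51.3, 63.8, 76.0, 93.1, 100.8, 109.4, 126.5.
The total first reaches 105 DD on day 8.

day 8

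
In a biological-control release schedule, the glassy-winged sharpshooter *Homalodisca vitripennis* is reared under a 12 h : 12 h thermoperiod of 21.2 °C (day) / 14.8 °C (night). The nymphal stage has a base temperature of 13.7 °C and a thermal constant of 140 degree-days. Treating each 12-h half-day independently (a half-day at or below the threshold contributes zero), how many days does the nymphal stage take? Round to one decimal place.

32.6 days

Day half: max(0, 21.2 − 13.7) × 0.5 = 7.5 × 0.5 = 3.75 DD.
Night half: max(0, 14.8 − 13.7) × 0.5 = 1.1 × 0.5 = 0.55 DD.
Per 24 h: 4.30 DD/day.
Duration = 140 / 4.30 = 32.558 ≈ 32.6 days.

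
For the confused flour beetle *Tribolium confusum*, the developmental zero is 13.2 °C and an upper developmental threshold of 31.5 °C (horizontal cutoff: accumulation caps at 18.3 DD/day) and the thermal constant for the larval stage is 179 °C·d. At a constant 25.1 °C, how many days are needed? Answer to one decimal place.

Daily accumulation = 25.1 − 13.2 = 11.9 DD/day.
Duration = 179 / 11.9 = 15.042 ≈ 15.0 days.

15.0 days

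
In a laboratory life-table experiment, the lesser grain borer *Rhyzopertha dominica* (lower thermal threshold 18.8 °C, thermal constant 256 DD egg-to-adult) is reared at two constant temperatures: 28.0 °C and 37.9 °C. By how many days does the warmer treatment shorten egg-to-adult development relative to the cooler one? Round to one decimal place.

14.4 days

At 28.0 °C: 256 / (28.0 − 18.8) = 256 / 9.2 = 27.826 d.
At 37.9 °C: 256 / (37.9 − 18.8) = 256 / 19.1 = 13.403 d.
Difference = |27.826 − 13.403| = 14.423 ≈ 14.4 days.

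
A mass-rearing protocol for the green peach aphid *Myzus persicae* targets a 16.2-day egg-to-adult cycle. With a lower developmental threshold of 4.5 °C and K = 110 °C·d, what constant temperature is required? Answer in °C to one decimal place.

11.3 °C

Required daily accumulation = 110 / 16.2 = 6.790 DD/day.
T = T_base + 6.790 = 4.5 + 6.790 = 11.290 ≈ 11.3 °C.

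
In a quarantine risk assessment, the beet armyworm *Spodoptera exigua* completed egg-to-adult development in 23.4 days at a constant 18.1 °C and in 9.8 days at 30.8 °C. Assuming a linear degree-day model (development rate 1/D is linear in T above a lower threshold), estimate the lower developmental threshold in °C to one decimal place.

Equal thermal constants: D₁(T₁ − T_b) = D₂(T₂ − T_b).
23.4·(18.1 − T_b) = 9.8·(30.8 − T_b)
T_b = (23.4·18.1 − 9.8·30.8) / (23.4 − 9.8) = 121.70 / 13.6 = 8.949 °C ≈ 8.9 °C.

8.9 °C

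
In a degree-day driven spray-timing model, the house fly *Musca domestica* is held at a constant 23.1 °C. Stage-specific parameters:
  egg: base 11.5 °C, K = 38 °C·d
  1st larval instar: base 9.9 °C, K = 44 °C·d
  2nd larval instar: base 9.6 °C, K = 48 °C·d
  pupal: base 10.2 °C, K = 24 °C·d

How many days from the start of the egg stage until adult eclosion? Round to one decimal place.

12.0 days

egg: 38 / (23.1 − 11.5) = 38 / 11.6 = 3.276 d.
1st larval instar: 44 / (23.1 − 9.9) = 44 / 13.2 = 3.333 d.
2nd larval instar: 48 / (23.1 − 9.6) = 48 / 13.5 = 3.556 d.
pupal: 24 / (23.1 − 10.2) = 24 / 12.9 = 1.860 d.
Sum = 12.025 ≈ 12.0 days.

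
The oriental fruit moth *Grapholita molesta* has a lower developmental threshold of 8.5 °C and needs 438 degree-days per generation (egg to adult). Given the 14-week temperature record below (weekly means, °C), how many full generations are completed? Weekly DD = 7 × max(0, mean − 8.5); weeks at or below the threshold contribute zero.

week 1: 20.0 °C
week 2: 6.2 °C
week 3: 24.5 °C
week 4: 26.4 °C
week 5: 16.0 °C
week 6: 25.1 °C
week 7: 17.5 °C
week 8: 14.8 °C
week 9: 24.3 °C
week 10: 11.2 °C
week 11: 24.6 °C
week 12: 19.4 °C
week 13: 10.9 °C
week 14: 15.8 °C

2 generations

Weekly DD (7 × max(0, T̄ − 8.5)): 80.5, 0.0, 112.0, 125.3, 52.5, 116.2, 63.0, 44.1, 110.6, 18.9, 112.7, 76.3, 16.8, 51.1.
Season total = 980.0 DD.
Complete generations = ⌊980.0 / 438⌋ = 2.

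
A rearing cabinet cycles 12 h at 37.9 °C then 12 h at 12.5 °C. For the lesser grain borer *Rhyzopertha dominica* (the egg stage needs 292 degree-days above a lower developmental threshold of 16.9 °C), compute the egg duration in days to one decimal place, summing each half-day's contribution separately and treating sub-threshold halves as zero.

27.8 days

Day half: max(0, 37.9 − 16.9) × 0.5 = 21.0 × 0.5 = 10.50 DD.
Night half: max(0, 12.5 − 16.9) × 0.5 = 0.0 × 0.5 = 0.00 DD.
Per 24 h: 10.50 DD/day.
Duration = 292 / 10.50 = 27.810 ≈ 27.8 days.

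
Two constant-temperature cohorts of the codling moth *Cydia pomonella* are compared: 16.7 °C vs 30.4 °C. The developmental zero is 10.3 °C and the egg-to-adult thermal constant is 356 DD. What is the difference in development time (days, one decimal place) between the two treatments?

37.9 days

At 16.7 °C: 356 / (16.7 − 10.3) = 356 / 6.4 = 55.625 d.
At 30.4 °C: 356 / (30.4 − 10.3) = 356 / 20.1 = 17.711 d.
Difference = |55.625 − 17.711| = 37.914 ≈ 37.9 days.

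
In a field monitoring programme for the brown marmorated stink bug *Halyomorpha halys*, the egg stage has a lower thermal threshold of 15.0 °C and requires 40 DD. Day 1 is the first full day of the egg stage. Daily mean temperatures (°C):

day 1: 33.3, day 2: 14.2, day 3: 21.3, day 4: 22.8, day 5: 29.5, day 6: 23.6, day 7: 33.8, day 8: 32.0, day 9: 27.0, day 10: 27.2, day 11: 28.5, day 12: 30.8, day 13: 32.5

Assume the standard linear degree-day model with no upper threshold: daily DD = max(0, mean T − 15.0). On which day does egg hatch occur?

day 5

Daily DD above 15.0 °C: 18.3, 0.0, 6.3, 7.8, 14.5, 8.6, 18.8, 17.0, 12.0, 12.2, 13.5, 15.8, 17.5.
Cumulative: 18.3, 18.3, 24.6, 32.4, 46.9, 55.5, 74.3, 91.3, 103.3, 115.5, 129.0, 144.8, 162.3.
The total first reaches 40 DD on day 5.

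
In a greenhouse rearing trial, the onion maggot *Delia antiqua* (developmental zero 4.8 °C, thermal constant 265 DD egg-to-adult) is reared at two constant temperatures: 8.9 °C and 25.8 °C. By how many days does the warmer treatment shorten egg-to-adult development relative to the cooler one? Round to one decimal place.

At 8.9 °C: 265 / (8.9 − 4.8) = 265 / 4.1 = 64.634 d.
At 25.8 °C: 265 / (25.8 − 4.8) = 265 / 21.0 = 12.619 d.
Difference = |64.634 − 12.619| = 52.015 ≈ 52.0 days.

52.0 days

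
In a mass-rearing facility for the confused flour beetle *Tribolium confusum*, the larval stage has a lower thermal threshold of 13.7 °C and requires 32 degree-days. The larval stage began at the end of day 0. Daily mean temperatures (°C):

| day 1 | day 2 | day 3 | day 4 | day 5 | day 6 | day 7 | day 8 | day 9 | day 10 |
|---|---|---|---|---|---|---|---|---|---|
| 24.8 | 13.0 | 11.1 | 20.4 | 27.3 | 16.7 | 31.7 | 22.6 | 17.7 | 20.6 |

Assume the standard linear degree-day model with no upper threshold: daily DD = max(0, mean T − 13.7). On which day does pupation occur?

day 6

Daily DD above 13.7 °C: 11.1, 0.0, 0.0, 6.7, 13.6, 3.0, 18.0, 8.9, 4.0, 6.9.
Cumulative: 11.1, 11.1, 11.1, 17.8, 31.4, 34.4, 52.4, 61.3, 65.3, 72.2.
The total first reaches 32 DD on day 6.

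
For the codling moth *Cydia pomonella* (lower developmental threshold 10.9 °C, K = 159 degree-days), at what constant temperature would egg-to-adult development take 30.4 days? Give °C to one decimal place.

16.1 °C

Required daily accumulation = 159 / 30.4 = 5.230 DD/day.
T = T_base + 5.230 = 10.9 + 5.230 = 16.130 ≈ 16.1 °C.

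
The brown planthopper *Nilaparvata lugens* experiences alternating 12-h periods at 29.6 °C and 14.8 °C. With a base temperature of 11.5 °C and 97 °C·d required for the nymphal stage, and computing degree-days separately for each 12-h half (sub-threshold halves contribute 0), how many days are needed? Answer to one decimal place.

Day half: max(0, 29.6 − 11.5) × 0.5 = 18.1 × 0.5 = 9.05 DD.
Night half: max(0, 14.8 − 11.5) × 0.5 = 3.3 × 0.5 = 1.65 DD.
Per 24 h: 10.70 DD/day.
Duration = 97 / 10.70 = 9.065 ≈ 9.1 days.

9.1 days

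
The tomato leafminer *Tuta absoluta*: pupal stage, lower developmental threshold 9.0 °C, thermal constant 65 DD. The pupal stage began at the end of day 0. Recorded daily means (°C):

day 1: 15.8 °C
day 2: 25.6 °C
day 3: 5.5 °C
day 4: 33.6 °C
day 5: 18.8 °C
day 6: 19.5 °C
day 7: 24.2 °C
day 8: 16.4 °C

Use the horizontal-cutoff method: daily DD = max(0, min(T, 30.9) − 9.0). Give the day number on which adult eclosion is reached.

Daily DD above 9.0 °C (capped at 21.9): 6.8, 16.6, 0.0, 21.9, 9.8, 10.5, 15.2, 7.4.
Cumulative: 6.8, 23.4, 23.4, 45.3, 55.1, 65.6, 80.8, 88.2.
The total first reaches 65 DD on day 6.

day 6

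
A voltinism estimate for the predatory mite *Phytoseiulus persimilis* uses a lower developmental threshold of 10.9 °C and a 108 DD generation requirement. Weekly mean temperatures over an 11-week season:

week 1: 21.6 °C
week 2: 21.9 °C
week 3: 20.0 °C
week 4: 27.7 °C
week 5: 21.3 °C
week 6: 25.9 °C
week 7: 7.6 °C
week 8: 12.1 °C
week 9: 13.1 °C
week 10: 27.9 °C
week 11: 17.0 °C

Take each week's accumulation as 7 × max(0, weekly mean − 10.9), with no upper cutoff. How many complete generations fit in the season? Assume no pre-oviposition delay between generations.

6 generations

Weekly DD (7 × max(0, T̄ − 10.9)): 74.9, 77.0, 63.7, 117.6, 72.8, 105.0, 0.0, 8.4, 15.4, 119.0, 42.7.
Season total = 696.5 DD.
Complete generations = ⌊696.5 / 108⌋ = 6.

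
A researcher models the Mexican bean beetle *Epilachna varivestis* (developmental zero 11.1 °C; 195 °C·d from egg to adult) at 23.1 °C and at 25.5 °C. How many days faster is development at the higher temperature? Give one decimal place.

At 23.1 °C: 195 / (23.1 − 11.1) = 195 / 12.0 = 16.250 d.
At 25.5 °C: 195 / (25.5 − 11.1) = 195 / 14.4 = 13.542 d.
Difference = |16.250 − 13.542| = 2.708 ≈ 2.7 days.

2.7 days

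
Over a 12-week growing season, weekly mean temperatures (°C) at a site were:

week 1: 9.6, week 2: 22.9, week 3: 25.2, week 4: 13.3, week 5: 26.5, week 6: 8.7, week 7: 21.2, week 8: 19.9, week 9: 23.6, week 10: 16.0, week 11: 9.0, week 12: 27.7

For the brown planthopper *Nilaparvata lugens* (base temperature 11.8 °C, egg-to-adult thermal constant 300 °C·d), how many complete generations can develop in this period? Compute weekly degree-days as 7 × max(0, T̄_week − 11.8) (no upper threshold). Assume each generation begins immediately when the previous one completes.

Weekly DD (7 × max(0, T̄ − 11.8)): 0.0, 77.7, 93.8, 10.5, 102.9, 0.0, 65.8, 56.7, 82.6, 29.4, 0.0, 111.3.
Season total = 630.7 DD.
Complete generations = ⌊630.7 / 300⌋ = 2.

2 generations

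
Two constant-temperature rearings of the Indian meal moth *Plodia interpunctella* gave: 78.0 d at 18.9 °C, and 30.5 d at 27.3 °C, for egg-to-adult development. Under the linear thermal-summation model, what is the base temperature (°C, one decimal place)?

Equal thermal constants: D₁(T₁ − T_b) = D₂(T₂ − T_b).
78.0·(18.9 − T_b) = 30.5·(27.3 − T_b)
T_b = (78.0·18.9 − 30.5·27.3) / (78.0 − 30.5) = 641.55 / 47.5 = 13.506 °C ≈ 13.5 °C.

13.5 °C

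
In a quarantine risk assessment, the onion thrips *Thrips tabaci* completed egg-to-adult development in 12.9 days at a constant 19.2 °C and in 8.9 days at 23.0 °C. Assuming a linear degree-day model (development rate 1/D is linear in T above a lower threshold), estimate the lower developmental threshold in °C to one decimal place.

Under the model K = D·(T − T_b), so D₁·(T₁ − T_b) = D₂·(T₂ − T_b).
12.9·(19.2 − T_b) = 8.9·(23.0 − T_b)
T_b = (12.9·19.2 − 8.9·23.0) / (12.9 − 8.9) = 42.98 / 4.0 = 10.745 °C ≈ 10.7 °C.

10.7 °C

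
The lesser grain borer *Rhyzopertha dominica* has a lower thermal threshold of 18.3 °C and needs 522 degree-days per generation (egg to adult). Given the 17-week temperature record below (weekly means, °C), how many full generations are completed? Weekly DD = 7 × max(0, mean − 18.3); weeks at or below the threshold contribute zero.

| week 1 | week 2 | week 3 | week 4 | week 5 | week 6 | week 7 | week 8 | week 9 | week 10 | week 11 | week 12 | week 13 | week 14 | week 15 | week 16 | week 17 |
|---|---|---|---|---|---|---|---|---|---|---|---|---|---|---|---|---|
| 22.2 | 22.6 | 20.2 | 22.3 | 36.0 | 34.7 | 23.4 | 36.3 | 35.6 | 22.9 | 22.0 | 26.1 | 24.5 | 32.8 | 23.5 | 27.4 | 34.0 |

2 generations

Weekly DD (7 × max(0, T̄ − 18.3)): 27.3, 30.1, 13.3, 28.0, 123.9, 114.8, 35.7, 126.0, 121.1, 32.2, 25.9, 54.6, 43.4, 101.5, 36.4, 63.7, 109.9.
Season total = 1087.8 DD.
Complete generations = ⌊1087.8 / 522⌋ = 2.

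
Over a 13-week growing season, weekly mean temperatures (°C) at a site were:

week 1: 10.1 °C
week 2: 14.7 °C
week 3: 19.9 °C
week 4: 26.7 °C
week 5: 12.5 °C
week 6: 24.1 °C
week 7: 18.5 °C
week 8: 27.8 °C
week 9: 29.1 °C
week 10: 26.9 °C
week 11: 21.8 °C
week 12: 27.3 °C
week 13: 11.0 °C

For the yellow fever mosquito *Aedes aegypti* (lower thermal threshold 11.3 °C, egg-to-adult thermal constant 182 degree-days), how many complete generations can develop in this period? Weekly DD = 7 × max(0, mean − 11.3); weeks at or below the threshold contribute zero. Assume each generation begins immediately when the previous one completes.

Weekly DD (7 × max(0, T̄ − 11.3)): 0.0, 23.8, 60.2, 107.8, 8.4, 89.6, 50.4, 115.5, 124.6, 109.2, 73.5, 112.0, 0.0.
Season total = 875.0 DD.
Complete generations = ⌊875.0 / 182⌋ = 4.

4 generations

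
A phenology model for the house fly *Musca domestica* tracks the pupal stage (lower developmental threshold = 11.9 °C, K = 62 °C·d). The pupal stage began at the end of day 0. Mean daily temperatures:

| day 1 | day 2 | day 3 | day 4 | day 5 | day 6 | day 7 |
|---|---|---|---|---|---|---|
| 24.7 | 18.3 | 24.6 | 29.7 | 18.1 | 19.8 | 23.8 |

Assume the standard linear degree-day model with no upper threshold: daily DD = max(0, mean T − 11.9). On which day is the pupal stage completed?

day 6

Daily DD above 11.9 °C: 12.8, 6.4, 12.7, 17.8, 6.2, 7.9, 11.9.
Cumulative: 12.8, 19.2, 31.9, 49.7, 55.9, 63.8, 75.7.
The total first reaches 62 DD on day 6.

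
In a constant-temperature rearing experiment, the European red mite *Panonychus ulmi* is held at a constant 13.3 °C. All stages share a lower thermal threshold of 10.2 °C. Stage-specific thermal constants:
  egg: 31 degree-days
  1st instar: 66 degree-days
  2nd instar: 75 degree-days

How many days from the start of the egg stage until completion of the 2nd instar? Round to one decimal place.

55.5 days

Daily accumulation at 13.3 °C = 13.3 − 10.2 = 3.1 DD/day.
Total K = 31 + 66 + 75 = 172 DD.
Total duration = 172 / 3.1 = 55.484 ≈ 55.5 days.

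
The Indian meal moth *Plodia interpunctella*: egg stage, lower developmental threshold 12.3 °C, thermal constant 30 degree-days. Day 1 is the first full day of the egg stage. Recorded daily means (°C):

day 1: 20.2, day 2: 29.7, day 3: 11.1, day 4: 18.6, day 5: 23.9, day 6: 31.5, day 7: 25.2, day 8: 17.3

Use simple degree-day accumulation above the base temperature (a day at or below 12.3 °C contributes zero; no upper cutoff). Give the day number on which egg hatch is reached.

day 4

Daily DD above 12.3 °C: 7.9, 17.4, 0.0, 6.3, 11.6, 19.2, 12.9, 5.0.
Cumulative: 7.9, 25.3, 25.3, 31.6, 43.2, 62.4, 75.3, 80.3.
The total first reaches 30 DD on day 4.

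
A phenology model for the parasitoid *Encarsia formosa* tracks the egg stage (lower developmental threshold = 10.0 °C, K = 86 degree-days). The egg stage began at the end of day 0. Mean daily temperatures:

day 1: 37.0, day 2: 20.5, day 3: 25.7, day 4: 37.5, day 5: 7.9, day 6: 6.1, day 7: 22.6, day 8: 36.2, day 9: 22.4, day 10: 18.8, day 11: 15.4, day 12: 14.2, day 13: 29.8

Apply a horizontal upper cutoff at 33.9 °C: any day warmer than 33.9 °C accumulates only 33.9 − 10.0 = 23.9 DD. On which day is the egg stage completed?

day 7

Daily DD above 10.0 °C (capped at 23.9): 23.9, 10.5, 15.7, 23.9, 0.0, 0.0, 12.6, 23.9, 12.4, 8.8, 5.4, 4.2, 19.8.
Cumulative: 23.9, 34.4, 50.1, 74.0, 74.0, 74.0, 86.6, 110.5, 122.9, 131.7, 137.1, 141.3, 161.1.
The total first reaches 86 DD on day 7.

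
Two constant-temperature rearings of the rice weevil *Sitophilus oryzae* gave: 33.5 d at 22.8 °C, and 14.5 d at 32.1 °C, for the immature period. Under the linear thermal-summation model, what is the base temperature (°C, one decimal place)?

Under the model K = D·(T − T_b), so D₁·(T₁ − T_b) = D₂·(T₂ − T_b).
33.5·(22.8 − T_b) = 14.5·(32.1 − T_b)
T_b = (33.5·22.8 − 14.5·32.1) / (33.5 − 14.5) = 298.35 / 19.0 = 15.703 °C ≈ 15.7 °C.

15.7 °C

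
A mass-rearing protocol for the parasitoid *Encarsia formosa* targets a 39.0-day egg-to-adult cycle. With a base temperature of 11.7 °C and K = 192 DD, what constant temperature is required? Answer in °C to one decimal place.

16.6 °C

Required daily accumulation = 192 / 39.0 = 4.923 DD/day.
T = T_base + 4.923 = 11.7 + 4.923 = 16.623 ≈ 16.6 °C.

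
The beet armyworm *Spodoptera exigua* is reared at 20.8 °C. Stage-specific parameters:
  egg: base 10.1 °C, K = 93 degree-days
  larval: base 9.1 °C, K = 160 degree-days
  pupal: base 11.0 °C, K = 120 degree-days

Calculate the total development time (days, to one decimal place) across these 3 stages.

egg: 93 / (20.8 − 10.1) = 93 / 10.7 = 8.692 d.
larval: 160 / (20.8 − 9.1) = 160 / 11.7 = 13.675 d.
pupal: 120 / (20.8 − 11.0) = 120 / 9.8 = 12.245 d.
Sum = 34.612 ≈ 34.6 days.

34.6 days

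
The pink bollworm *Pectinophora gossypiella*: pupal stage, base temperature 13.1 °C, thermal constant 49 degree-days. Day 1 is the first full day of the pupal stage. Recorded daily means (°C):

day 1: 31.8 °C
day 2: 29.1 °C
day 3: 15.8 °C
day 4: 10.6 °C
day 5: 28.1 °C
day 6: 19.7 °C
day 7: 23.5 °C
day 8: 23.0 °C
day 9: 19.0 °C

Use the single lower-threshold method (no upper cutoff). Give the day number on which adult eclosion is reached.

Daily DD above 13.1 °C: 18.7, 16.0, 2.7, 0.0, 15.0, 6.6, 10.4, 9.9, 5.9.
Cumulative: 18.7, 34.7, 37.4, 37.4, 52.4, 59.0, 69.4, 79.3, 85.2.
The total first reaches 49 DD on day 5.

day 5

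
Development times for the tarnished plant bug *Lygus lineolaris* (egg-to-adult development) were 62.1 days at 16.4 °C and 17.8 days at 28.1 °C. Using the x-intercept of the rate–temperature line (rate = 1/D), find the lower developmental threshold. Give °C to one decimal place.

11.7 °C

Under the model K = D·(T − T_b), so D₁·(T₁ − T_b) = D₂·(T₂ − T_b).
62.1·(16.4 − T_b) = 17.8·(28.1 − T_b)
T_b = (62.1·16.4 − 17.8·28.1) / (62.1 − 17.8) = 518.26 / 44.3 = 11.699 °C ≈ 11.7 °C.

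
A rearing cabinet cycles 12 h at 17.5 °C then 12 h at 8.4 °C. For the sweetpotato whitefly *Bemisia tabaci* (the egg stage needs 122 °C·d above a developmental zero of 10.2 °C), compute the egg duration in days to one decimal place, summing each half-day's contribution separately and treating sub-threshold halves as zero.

Day half: max(0, 17.5 − 10.2) × 0.5 = 7.3 × 0.5 = 3.65 DD.
Night half: max(0, 8.4 − 10.2) × 0.5 = 0.0 × 0.5 = 0.00 DD.
Per 24 h: 3.65 DD/day.
Duration = 122 / 3.65 = 33.425 ≈ 33.4 days.

33.4 days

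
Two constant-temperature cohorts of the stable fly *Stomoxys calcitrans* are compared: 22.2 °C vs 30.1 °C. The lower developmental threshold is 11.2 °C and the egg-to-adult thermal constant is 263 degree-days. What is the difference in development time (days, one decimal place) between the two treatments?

10.0 days

At 22.2 °C: 263 / (22.2 − 11.2) = 263 / 11.0 = 23.909 d.
At 30.1 °C: 263 / (30.1 − 11.2) = 263 / 18.9 = 13.915 d.
Difference = |23.909 − 13.915| = 9.994 ≈ 10.0 days.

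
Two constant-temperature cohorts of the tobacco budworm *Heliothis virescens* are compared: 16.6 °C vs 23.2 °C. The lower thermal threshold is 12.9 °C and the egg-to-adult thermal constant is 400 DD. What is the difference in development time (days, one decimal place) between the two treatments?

At 16.6 °C: 400 / (16.6 − 12.9) = 400 / 3.7 = 108.108 d.
At 23.2 °C: 400 / (23.2 − 12.9) = 400 / 10.3 = 38.835 d.
Difference = |108.108 − 38.835| = 69.273 ≈ 69.3 days.

69.3 days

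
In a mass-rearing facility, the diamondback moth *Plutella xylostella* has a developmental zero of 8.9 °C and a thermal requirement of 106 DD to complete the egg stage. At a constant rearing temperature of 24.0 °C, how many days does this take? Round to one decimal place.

7.0 days

Daily accumulation = 24.0 − 8.9 = 15.1 DD/day.
Duration = 106 / 15.1 = 7.020 ≈ 7.0 days.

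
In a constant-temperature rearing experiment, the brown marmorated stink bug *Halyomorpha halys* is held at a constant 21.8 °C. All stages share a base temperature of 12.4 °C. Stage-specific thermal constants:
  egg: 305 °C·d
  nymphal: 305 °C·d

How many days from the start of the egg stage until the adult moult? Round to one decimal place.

Daily accumulation at 21.8 °C = 21.8 − 12.4 = 9.4 DD/day.
Total K = 305 + 305 = 610 DD.
Total duration = 610 / 9.4 = 64.894 ≈ 64.9 days.

64.9 days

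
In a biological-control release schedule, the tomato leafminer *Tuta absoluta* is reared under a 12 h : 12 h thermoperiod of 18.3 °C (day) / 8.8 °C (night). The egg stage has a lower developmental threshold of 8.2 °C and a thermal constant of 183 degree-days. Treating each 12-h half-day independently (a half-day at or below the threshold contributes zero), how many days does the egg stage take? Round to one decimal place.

Day half: max(0, 18.3 − 8.2) × 0.5 = 10.1 × 0.5 = 5.05 DD.
Night half: max(0, 8.8 − 8.2) × 0.5 = 0.6 × 0.5 = 0.30 DD.
Per 24 h: 5.35 DD/day.
Duration = 183 / 5.35 = 34.206 ≈ 34.2 days.

34.2 days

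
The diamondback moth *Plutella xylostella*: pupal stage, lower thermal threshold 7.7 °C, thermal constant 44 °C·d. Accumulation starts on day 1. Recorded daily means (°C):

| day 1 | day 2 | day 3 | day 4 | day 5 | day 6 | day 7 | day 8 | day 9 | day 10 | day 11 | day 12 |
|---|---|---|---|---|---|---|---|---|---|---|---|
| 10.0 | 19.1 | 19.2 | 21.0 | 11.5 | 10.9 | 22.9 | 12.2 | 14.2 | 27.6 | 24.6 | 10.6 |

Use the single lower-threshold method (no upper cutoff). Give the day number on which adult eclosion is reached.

Daily DD above 7.7 °C: 2.3, 11.4, 11.5, 13.3, 3.8, 3.2, 15.2, 4.5, 6.5, 19.9, 16.9, 2.9.
Cumulative: 2.3, 13.7, 25.2, 38.5, 42.3, 45.5, 60.7, 65.2, 71.7, 91.6, 108.5, 111.4.
The total first reaches 44 DD on day 6.

day 6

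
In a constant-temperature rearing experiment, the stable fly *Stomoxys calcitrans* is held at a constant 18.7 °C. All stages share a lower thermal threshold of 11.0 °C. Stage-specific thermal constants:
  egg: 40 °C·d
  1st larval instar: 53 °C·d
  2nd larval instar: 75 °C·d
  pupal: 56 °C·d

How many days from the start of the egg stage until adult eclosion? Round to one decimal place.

29.1 days

Daily accumulation at 18.7 °C = 18.7 − 11.0 = 7.7 DD/day.
Total K = 40 + 53 + 75 + 56 = 224 DD.
Total duration = 224 / 7.7 = 29.091 ≈ 29.1 days.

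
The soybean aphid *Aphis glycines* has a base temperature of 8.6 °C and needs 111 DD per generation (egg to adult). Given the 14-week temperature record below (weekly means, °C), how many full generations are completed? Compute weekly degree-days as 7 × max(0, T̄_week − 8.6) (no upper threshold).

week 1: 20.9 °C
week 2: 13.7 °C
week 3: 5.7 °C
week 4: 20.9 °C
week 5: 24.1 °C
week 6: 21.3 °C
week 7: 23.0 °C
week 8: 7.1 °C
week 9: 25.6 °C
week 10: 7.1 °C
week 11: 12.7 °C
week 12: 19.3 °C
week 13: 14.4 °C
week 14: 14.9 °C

Weekly DD (7 × max(0, T̄ − 8.6)): 86.1, 35.7, 0.0, 86.1, 108.5, 88.9, 100.8, 0.0, 119.0, 0.0, 28.7, 74.9, 40.6, 44.1.
Season total = 813.4 DD.
Complete generations = ⌊813.4 / 111⌋ = 7.

7 generations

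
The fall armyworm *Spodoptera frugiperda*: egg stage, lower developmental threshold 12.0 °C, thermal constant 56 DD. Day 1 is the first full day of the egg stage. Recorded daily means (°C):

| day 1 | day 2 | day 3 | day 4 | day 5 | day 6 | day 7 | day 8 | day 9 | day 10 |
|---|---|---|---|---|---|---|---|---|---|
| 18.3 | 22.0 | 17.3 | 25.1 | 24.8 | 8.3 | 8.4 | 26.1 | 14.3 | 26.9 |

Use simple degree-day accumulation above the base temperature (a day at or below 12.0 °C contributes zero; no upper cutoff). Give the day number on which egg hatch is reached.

Daily DD above 12.0 °C: 6.3, 10.0, 5.3, 13.1, 12.8, 0.0, 0.0, 14.1, 2.3, 14.9.
Cumulative: 6.3, 16.3, 21.6, 34.7, 47.5, 47.5, 47.5, 61.6, 63.9, 78.8.
The total first reaches 56 DD on day 8.

day 8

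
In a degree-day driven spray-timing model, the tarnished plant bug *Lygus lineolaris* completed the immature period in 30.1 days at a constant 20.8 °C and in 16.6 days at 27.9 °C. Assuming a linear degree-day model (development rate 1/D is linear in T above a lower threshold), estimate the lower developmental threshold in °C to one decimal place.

12.1 °C

Linear rate model ⇒ the product D·(T − T_b) is constant across temperatures.
30.1·(20.8 − T_b) = 16.6·(27.9 − T_b)
T_b = (30.1·20.8 − 16.6·27.9) / (30.1 − 16.6) = 162.94 / 13.5 = 12.070 °C ≈ 12.1 °C.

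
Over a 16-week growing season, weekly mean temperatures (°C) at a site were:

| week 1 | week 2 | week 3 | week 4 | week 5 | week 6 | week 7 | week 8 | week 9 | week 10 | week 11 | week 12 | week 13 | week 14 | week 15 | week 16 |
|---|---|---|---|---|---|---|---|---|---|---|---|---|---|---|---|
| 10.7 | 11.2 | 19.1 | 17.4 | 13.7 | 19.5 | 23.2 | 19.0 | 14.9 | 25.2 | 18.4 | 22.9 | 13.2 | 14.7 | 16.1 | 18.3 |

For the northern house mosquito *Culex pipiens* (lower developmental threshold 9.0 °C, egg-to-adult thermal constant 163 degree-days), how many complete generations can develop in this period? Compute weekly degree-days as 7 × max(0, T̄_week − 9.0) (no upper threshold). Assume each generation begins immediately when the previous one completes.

Weekly DD (7 × max(0, T̄ − 9.0)): 11.9, 15.4, 70.7, 58.8, 32.9, 73.5, 99.4, 70.0, 41.3, 113.4, 65.8, 97.3, 29.4, 39.9, 49.7, 65.1.
Season total = 934.5 DD.
Complete generations = ⌊934.5 / 163⌋ = 5.

5 generations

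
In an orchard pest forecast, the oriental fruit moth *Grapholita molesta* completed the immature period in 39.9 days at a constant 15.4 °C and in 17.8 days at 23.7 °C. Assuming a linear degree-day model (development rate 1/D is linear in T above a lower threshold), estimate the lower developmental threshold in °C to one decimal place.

8.7 °C

Under the model K = D·(T − T_b), so D₁·(T₁ − T_b) = D₂·(T₂ − T_b).
39.9·(15.4 − T_b) = 17.8·(23.7 − T_b)
T_b = (39.9·15.4 − 17.8·23.7) / (39.9 − 17.8) = 192.60 / 22.1 = 8.715 °C ≈ 8.7 °C.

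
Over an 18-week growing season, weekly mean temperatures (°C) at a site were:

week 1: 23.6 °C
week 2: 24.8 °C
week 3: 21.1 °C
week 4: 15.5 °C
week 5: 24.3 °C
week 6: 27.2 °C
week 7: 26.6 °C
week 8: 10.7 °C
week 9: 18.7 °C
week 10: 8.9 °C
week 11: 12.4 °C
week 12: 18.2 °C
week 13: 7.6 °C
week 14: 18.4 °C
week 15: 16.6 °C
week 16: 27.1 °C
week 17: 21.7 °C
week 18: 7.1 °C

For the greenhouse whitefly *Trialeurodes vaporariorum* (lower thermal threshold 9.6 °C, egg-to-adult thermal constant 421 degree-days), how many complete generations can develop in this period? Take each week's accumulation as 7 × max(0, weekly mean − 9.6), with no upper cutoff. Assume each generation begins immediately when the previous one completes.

Weekly DD (7 × max(0, T̄ − 9.6)): 98.0, 106.4, 80.5, 41.3, 102.9, 123.2, 119.0, 7.7, 63.7, 0.0, 19.6, 60.2, 0.0, 61.6, 49.0, 122.5, 84.7, 0.0.
Season total = 1140.3 DD.
Complete generations = ⌊1140.3 / 421⌋ = 2.

2 generations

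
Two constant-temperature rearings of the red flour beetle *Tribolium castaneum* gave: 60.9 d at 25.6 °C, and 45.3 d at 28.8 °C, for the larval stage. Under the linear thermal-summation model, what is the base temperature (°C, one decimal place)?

16.3 °C

Linear rate model ⇒ the product D·(T − T_b) is constant across temperatures.
60.9·(25.6 − T_b) = 45.3·(28.8 − T_b)
T_b = (60.9·25.6 − 45.3·28.8) / (60.9 − 45.3) = 254.40 / 15.6 = 16.308 °C ≈ 16.3 °C.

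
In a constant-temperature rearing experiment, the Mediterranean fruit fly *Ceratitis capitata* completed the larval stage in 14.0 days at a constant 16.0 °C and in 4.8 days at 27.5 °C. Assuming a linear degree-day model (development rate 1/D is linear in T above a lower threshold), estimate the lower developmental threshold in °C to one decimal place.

10.0 °C

Linear rate model ⇒ the product D·(T − T_b) is constant across temperatures.
14.0·(16.0 − T_b) = 4.8·(27.5 − T_b)
T_b = (14.0·16.0 − 4.8·27.5) / (14.0 − 4.8) = 92.00 / 9.2 = 10.000 °C ≈ 10.0 °C.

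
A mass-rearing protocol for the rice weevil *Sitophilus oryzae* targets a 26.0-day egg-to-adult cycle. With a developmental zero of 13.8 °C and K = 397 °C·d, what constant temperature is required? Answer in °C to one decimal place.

29.1 °C

Required daily accumulation = 397 / 26.0 = 15.269 DD/day.
T = T_base + 15.269 = 13.8 + 15.269 = 29.069 ≈ 29.1 °C.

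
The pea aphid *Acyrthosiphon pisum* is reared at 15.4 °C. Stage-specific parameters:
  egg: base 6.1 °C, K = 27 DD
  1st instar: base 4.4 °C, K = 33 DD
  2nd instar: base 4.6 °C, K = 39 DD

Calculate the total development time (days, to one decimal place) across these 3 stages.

egg: 27 / (15.4 − 6.1) = 27 / 9.3 = 2.903 d.
1st instar: 33 / (15.4 − 4.4) = 33 / 11.0 = 3.000 d.
2nd instar: 39 / (15.4 − 4.6) = 39 / 10.8 = 3.611 d.
Sum = 9.514 ≈ 9.5 days.

9.5 days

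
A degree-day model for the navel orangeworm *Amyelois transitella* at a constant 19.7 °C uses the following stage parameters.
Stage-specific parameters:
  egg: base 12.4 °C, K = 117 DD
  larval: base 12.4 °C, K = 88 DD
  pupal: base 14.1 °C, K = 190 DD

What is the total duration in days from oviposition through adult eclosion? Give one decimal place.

62.0 days

egg: 117 / (19.7 − 12.4) = 117 / 7.3 = 16.027 d.
larval: 88 / (19.7 − 12.4) = 88 / 7.3 = 12.055 d.
pupal: 190 / (19.7 − 14.1) = 190 / 5.6 = 33.929 d.
Sum = 62.011 ≈ 62.0 days.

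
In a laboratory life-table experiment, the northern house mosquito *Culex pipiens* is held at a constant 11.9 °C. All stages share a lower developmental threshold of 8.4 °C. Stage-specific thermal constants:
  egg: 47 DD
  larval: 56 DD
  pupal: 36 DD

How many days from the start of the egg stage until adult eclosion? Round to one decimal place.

Daily accumulation at 11.9 °C = 11.9 − 8.4 = 3.5 DD/day.
Total K = 47 + 56 + 36 = 139 DD.
Total duration = 139 / 3.5 = 39.714 ≈ 39.7 days.

39.7 days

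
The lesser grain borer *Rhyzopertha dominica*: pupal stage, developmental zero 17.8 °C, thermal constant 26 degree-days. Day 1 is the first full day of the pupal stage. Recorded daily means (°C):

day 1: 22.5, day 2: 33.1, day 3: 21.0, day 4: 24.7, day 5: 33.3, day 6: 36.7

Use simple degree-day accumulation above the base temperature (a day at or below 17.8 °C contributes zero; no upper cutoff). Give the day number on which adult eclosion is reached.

day 4

Daily DD above 17.8 °C: 4.7, 15.3, 3.2, 6.9, 15.5, 18.9.
Cumulative: 4.7, 20.0, 23.2, 30.1, 45.6, 64.5.
The total first reaches 26 DD on day 4.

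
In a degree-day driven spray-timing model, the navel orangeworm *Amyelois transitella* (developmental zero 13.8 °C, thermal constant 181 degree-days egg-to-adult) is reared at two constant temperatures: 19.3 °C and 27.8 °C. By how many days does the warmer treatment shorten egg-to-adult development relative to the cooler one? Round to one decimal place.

At 19.3 °C: 181 / (19.3 − 13.8) = 181 / 5.5 = 32.909 d.
At 27.8 °C: 181 / (27.8 − 13.8) = 181 / 14.0 = 12.929 d.
Difference = |32.909 − 12.929| = 19.981 ≈ 20.0 days.

20.0 days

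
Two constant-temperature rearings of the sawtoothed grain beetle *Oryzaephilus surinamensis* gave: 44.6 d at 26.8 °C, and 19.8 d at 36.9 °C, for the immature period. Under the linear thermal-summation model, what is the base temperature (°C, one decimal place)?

Under the model K = D·(T − T_b), so D₁·(T₁ − T_b) = D₂·(T₂ − T_b).
44.6·(26.8 − T_b) = 19.8·(36.9 − T_b)
T_b = (44.6·26.8 − 19.8·36.9) / (44.6 − 19.8) = 464.66 / 24.8 = 18.736 °C ≈ 18.7 °C.

18.7 °C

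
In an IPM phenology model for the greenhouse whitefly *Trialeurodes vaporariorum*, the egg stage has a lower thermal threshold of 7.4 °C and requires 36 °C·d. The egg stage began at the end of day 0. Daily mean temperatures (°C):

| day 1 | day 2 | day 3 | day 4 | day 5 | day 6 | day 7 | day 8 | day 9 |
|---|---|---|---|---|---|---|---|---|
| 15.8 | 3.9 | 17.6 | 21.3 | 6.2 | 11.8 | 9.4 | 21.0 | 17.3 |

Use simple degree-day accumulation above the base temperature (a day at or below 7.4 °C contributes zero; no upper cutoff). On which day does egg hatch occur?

Daily DD above 7.4 °C: 8.4, 0.0, 10.2, 13.9, 0.0, 4.4, 2.0, 13.6, 9.9.
Cumulative: 8.4, 8.4, 18.6, 32.5, 32.5, 36.9, 38.9, 52.5, 62.4.
The total first reaches 36 DD on day 6.

day 6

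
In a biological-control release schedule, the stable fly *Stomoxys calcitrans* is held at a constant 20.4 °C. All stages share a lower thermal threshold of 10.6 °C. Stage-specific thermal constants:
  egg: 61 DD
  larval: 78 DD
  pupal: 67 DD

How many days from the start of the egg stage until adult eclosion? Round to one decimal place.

Daily accumulation at 20.4 °C = 20.4 − 10.6 = 9.8 DD/day.
Total K = 61 + 78 + 67 = 206 DD.
Total duration = 206 / 9.8 = 21.020 ≈ 21.0 days.

21.0 days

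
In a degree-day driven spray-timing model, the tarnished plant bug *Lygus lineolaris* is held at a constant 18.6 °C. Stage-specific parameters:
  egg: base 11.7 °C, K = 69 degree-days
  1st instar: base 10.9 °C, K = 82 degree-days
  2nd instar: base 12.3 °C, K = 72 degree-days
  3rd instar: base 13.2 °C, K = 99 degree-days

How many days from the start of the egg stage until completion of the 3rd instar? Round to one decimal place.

egg: 69 / (18.6 − 11.7) = 69 / 6.9 = 10.000 d.
1st instar: 82 / (18.6 − 10.9) = 82 / 7.7 = 10.649 d.
2nd instar: 72 / (18.6 − 12.3) = 72 / 6.3 = 11.429 d.
3rd instar: 99 / (18.6 − 13.2) = 99 / 5.4 = 18.333 d.
Sum = 50.411 ≈ 50.4 days.

50.4 days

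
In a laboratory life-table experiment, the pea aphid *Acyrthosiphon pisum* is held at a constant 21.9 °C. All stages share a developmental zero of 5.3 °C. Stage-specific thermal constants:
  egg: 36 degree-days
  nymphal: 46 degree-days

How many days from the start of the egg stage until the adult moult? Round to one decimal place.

Daily accumulation at 21.9 °C = 21.9 − 5.3 = 16.6 DD/day.
Total K = 36 + 46 = 82 DD.
Total duration = 82 / 16.6 = 4.940 ≈ 4.9 days.

4.9 days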